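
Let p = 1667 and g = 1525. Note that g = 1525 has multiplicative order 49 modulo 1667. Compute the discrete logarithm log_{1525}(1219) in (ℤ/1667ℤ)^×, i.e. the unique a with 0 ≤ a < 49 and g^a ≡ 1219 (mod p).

47

Baby-step giant-step with m = ceil(sqrt(49)) = 7.
Baby table (1525^j mod 1667 for j=0..6):
  0:1  1:1525  2:160  3:618  4:595  5:527  6:181
Giant step factor: 1525^(-7) ≡ 287 (mod 1667).
Scan 1219·287^i mod 1667 for i = 0, 1, …:
  i=0: 1219   i=1: 1450   i=2: 1067   i=3: 1168
  i=4: 149   i=5: 1088   i=6: 527
Match at i=6, j=5: a = 6·7 + 5 = 47.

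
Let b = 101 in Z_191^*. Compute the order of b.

190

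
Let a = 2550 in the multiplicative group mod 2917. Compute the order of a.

1458

The order of 2550 must divide p − 1 = 2916 = 2^2 · 3^6.
Divisors: 1, 2, 3, 4, 6, 9, 12, 18, 27, 36, 54, 81, 108, 162, 243, 324, 486, 729, 972, 1458, 2916.
Check each in increasing order: 2550^1 ≡ 2550;  2550^2 ≡ 507;  2550^3 ≡ 619;  2550^4 ≡ 353;  2550^6 ≡ 1034;  2550^9 ≡ 1223;  2550^12 ≡ 1534;  2550^18 ≡ 2225;  2550^27 ≡ 2531;  2550^36 ≡ 476;  2550^54 ≡ 229;  2550^81 ≡ 2033;  2550^108 ≡ 2852;  2550^162 ≡ 2617;  2550^243 ≡ 2670;  2550^324 ≡ 2490;  2550^486 ≡ 2669;  2550^729 ≡ 2916;  2550^972 ≡ 247;  2550^1458 ≡ 1.
Smallest exponent giving 1 is 1458.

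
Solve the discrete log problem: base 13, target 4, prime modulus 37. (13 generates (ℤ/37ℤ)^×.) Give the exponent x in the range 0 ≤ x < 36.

Successive powers of 13 modulo 37:
  13^0=1  13^1=13  13^2=21  13^3=14  13^4=34  13^5=35
  13^6=11  13^7=32  13^8=9  13^9=6  13^10=4
So 13^10 ≡ 4 (mod 37), giving x = 10.

10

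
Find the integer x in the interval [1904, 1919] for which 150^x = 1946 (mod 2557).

Compute 150^1904 mod 2557 = 444, then multiply by 150 repeatedly:
  150^1904=444  150^1905=118  150^1906=2358  150^1907=834  150^1908=2364
  150^1909=1734  150^1910=1843  150^1911=294  150^1912=631  150^1913=41
  150^1914=1036  150^1915=1980  150^1916=388  150^1917=1946
Found 1946 at exponent 1917.

1917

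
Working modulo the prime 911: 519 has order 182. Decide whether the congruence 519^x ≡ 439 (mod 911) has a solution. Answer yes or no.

no

439 ∈ ⟨519⟩ iff 439^182 ≡ 1 (mod 911), since |⟨519⟩| = 182.
439^182 mod 911 = 482.
Since 482 ≠ 1, 439 does not lie in the subgroup.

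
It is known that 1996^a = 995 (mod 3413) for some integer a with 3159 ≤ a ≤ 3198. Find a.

3188

Compute 1996^3159 mod 3413 = 195, then multiply by 1996 repeatedly:
  1996^3159=195  1996^3160=138  1996^3161=2408  1996^3162=864  1996^3163=979
  1996^3164=1848  1996^3165=2568  1996^3166=2815  1996^3167=942  1996^3168=3082
  1996^3169=1446  1996^3170=2231  1996^3171=2524  1996^3172=316  1996^3173=2744
  1996^3174=2572  1996^3175=560  1996^3176=1709  1996^3177=1577  1996^3178=906
  1996^3179=2899  1996^3180=1369  1996^3181=2124  1996^3182=558  1996^3183=1130
  1996^3184=2900  1996^3185=3365  1996^3186=3169  1996^3187=1035  1996^3188=995
Found 995 at exponent 3188.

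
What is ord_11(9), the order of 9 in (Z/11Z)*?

5

The order of 9 must divide p − 1 = 10 = 2 · 5.
Divisors: 1, 2, 5, 10.
Check each in increasing order: 9^1 ≡ 9;  9^2 ≡ 4;  9^5 ≡ 1.
Smallest exponent giving 1 is 5.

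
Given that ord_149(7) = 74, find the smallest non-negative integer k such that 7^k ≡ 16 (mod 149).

Baby-step giant-step with m = ceil(sqrt(74)) = 9.
Baby table (7^j mod 149 for j=0..8):
  0:1  1:7  2:49  3:45  4:17  5:119  6:88  7:20
  8:140
Giant step factor: 7^(-9) ≡ 26 (mod 149).
Scan 16·26^i mod 149 for i = 0, 1, …:
  i=0: 16   i=1: 118   i=2: 88
Match at i=2, j=6: k = 2·9 + 6 = 24.

24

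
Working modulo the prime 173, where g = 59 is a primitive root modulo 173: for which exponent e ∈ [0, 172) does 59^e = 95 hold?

Successive powers of 59 modulo 173:
  59^0=1  59^1=59  59^2=21  59^3=28  59^4=95
So 59^4 ≡ 95 (mod 173), giving e = 4.

4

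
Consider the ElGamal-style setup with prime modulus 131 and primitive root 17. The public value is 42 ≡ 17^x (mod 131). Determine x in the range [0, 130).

13

Baby-step giant-step with m = ceil(sqrt(130)) = 12.
Baby table (17^j mod 131 for j=0..11):
  0:1  1:17  2:27  3:66  4:74  5:79  6:33  7:37
  8:105  9:82  10:84  11:118
Giant step factor: 17^(-12) ≡ 16 (mod 131).
Scan 42·16^i mod 131 for i = 0, 1, …:
  i=0: 42   i=1: 17
Match at i=1, j=1: x = 1·12 + 1 = 13.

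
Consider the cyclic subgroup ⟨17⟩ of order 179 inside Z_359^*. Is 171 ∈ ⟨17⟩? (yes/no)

no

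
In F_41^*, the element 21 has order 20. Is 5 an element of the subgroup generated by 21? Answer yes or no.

yes

⟨21⟩ has order 20; its elements mod 41 are {1, 2, 4, 5, 8, 9, 10, 16, 18, 20, 21, 23, 25, 31, 32, 33, 36, 37, 39, 40}.
5 is in this set.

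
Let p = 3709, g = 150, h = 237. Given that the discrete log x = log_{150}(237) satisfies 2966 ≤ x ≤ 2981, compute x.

Compute 150^2966 mod 3709 = 1563, then multiply by 150 repeatedly:
  150^2966=1563  150^2967=783  150^2968=2471  150^2969=3459  150^2970=3299
  150^2971=1553  150^2972=2992  150^2973=11  150^2974=1650  150^2975=2706
  150^2976=1619  150^2977=1765  150^2978=1411  150^2979=237
Found 237 at exponent 2979.

2979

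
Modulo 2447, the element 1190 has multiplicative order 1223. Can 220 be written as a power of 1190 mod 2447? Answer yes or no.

yes

220 ∈ ⟨1190⟩ iff 220^1223 ≡ 1 (mod 2447), since |⟨1190⟩| = 1223.
220^1223 mod 2447 = 1.
Since 1 = 1, 220 lies in the subgroup.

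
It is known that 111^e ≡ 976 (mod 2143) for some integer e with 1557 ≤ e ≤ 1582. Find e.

1577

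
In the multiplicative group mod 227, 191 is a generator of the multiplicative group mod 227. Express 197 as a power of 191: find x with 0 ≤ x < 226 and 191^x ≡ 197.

217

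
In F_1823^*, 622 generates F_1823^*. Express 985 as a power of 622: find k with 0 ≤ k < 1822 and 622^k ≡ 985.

208

Baby-step giant-step with m = ceil(sqrt(1822)) = 43.
Baby table (622^j mod 1823 for j=0..42):
  0:1  1:622  2:408  3:379  4:571  5:1500  6:1447  7:1295
  8:1547  9:1513  10:418  11:1130  12:1005  13:1644  14:1688  15:1711
  16:1433  17:1702  18:1304  19:1676  20:1539  21:183  22:800  23:1744
  24:83  25:582  26:1050  27:466  28:1818  29:536  30:1606  31:1751
  32:791  33:1615  34:57  35:817  36:1380  37:1550  38:1556  39:1642
  40:444  41:895  42:675
Giant step factor: 622^(-43) ≡ 1670 (mod 1823).
Scan 985·1670^i mod 1823 for i = 0, 1, …:
  i=0: 985   i=1: 604   i=2: 561   i=3: 1671
  i=4: 1380
Match at i=4, j=36: k = 4·43 + 36 = 208.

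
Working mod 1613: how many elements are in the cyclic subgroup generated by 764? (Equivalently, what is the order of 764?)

The order of 764 must divide p − 1 = 1612 = 2^2 · 13 · 31.
Divisors: 1, 2, 4, 13, 26, 31, 52, 62, 124, 403, 806, 1612.
Check each in increasing order: 764^1 ≡ 764;  764^2 ≡ 1403;  764^4 ≡ 549;  764^13 ≡ 24;  764^26 ≡ 576;  764^31 ≡ 1609;  764^52 ≡ 1111;  764^62 ≡ 16;  764^124 ≡ 256;  764^403 ≡ 1.
Smallest exponent giving 1 is 403.

403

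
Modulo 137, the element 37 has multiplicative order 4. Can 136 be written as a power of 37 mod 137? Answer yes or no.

⟨37⟩ has order 4; its elements mod 137 are {1, 37, 100, 136}.
136 is in this set.

yes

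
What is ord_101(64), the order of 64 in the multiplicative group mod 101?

50

The order of 64 must divide p − 1 = 100 = 2^2 · 5^2.
Divisors: 1, 2, 4, 5, 10, 20, 25, 50, 100.
Check each in increasing order: 64^1 ≡ 64;  64^2 ≡ 56;  64^4 ≡ 5;  64^5 ≡ 17;  64^10 ≡ 87;  64^20 ≡ 95;  64^25 ≡ 100;  64^50 ≡ 1.
Smallest exponent giving 1 is 50.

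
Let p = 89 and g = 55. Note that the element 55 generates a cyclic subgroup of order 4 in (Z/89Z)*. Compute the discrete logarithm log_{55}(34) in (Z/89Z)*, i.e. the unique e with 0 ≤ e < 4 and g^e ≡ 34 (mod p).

3

Successive powers of 55 modulo 89:
  55^0=1  55^1=55  55^2=88  55^3=34
So 55^3 ≡ 34 (mod 89), giving e = 3.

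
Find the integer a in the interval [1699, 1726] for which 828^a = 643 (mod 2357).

1709

Compute 828^1699 mod 2357 = 1066, then multiply by 828 repeatedly:
  828^1699=1066  828^1700=1130  828^1701=2268  828^1702=1732  828^1703=1040
  828^1704=815  828^1705=718  828^1706=540  828^1707=1647  828^1708=1370
  828^1709=643
Found 643 at exponent 1709.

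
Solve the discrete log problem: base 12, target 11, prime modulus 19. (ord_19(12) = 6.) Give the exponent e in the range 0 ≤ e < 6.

2

Successive powers of 12 modulo 19:
  12^0=1  12^1=12  12^2=11
So 12^2 ≡ 11 (mod 19), giving e = 2.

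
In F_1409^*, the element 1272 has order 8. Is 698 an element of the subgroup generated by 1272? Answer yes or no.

no

⟨1272⟩ has order 8; its elements mod 1409 are {1, 72, 137, 452, 957, 1272, 1337, 1408}.
698 is not in this set.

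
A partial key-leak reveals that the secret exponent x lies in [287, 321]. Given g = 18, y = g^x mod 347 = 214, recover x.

Compute 18^287 mod 347 = 217, then multiply by 18 repeatedly:
  18^287=217  18^288=89  18^289=214
Found 214 at exponent 289.

289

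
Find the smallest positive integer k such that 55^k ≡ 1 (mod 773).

772

The order of 55 must divide p − 1 = 772 = 2^2 · 193.
Divisors: 1, 2, 4, 193, 386, 772.
Check each in increasing order: 55^1 ≡ 55;  55^2 ≡ 706;  55^4 ≡ 624;  55^193 ≡ 317;  55^386 ≡ 772;  55^772 ≡ 1.
Smallest exponent giving 1 is 772.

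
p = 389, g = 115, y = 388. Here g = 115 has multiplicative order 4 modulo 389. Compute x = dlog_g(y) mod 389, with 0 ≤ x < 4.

Successive powers of 115 modulo 389:
  115^0=1  115^1=115  115^2=388
So 115^2 ≡ 388 (mod 389), giving x = 2.

2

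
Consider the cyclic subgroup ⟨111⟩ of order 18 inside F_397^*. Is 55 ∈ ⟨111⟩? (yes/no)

no

⟨111⟩ has order 18; its elements mod 397 are {1, 14, 34, 35, 79, 85, 93, 111, 196, 201, 286, 304, 312, 318, 362, 363, 383, 396}.
55 is not in this set.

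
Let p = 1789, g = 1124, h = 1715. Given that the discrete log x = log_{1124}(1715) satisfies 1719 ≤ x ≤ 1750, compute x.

1720

Compute 1124^1719 mod 1789 = 939, then multiply by 1124 repeatedly:
  1124^1719=939  1124^1720=1715
Found 1715 at exponent 1720.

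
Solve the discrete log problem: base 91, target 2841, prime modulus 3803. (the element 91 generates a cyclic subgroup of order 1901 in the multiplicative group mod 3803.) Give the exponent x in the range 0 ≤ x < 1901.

Baby-step giant-step with m = ceil(sqrt(1901)) = 44.
Baby table (91^j mod 3803 for j=0..43):
  0:1  1:91  2:675  3:577  4:3068  5:1569  6:2068  7:1841
  8:199  9:2897  10:1220  11:733  12:2052  13:385  14:808  15:1271
  16:1571  17:2250  18:3191  19:1353  20:1427  21:555  22:1066  23:1931
  24:783  25:2799  26:3711  27:3037  28:2551  29:158  30:2969  31:166
  32:3697  33:1763  34:707  35:3489  36:1850  37:1018  38:1366  39:2610
  40:1724  41:961  42:3785  43:2165
Giant step factor: 91^(-44) ≡ 2212 (mod 3803).
Scan 2841·2212^i mod 3803 for i = 0, 1, …:
  i=0: 2841   i=1: 1736   i=2: 2805   i=3: 1967
  i=4: 372   i=5: 1416   i=6: 2323   i=7: 623
  i=8: 1390   i=9: 1856     …   i=40: 1929
  i=41: 3785
Match at i=41, j=42: x = 41·44 + 42 = 1846.

1846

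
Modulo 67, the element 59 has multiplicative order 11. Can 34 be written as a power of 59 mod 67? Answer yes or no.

no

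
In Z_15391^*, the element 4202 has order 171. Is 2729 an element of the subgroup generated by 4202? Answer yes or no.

no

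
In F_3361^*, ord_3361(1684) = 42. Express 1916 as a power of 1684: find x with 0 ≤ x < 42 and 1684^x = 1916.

15

Successive powers of 1684 modulo 3361:
  1684^0=1  1684^1=1684  1684^2=2533  1684^3=463  1684^4=3301  1684^5=3151
  1684^6=2626  1684^7=2469  1684^8=239  1684^9=2517  1684^10=407  1684^11=3105
  1684^12=2465  1684^13=225  1684^14=2468  1684^15=1916
So 1684^15 ≡ 1916 (mod 3361), giving x = 15.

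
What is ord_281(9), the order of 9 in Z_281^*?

140

The order of 9 must divide p − 1 = 280 = 2^3 · 5 · 7.
Divisors: 1, 2, 4, 5, 7, 8, 10, 14, 20, 28, 35, 40, 56, 70, 140, 280.
Check each in increasing order: 9^1 ≡ 9;  9^2 ≡ 81;  9^4 ≡ 98;  9^5 ≡ 39;  9^7 ≡ 68;  9^8 ≡ 50;  9^10 ≡ 116;  9^14 ≡ 128;  9^20 ≡ 249;  9^28 ≡ 86;  9^35 ≡ 228;  9^40 ≡ 181;  9^56 ≡ 90;  9^70 ≡ 280;  9^140 ≡ 1.
Smallest exponent giving 1 is 140.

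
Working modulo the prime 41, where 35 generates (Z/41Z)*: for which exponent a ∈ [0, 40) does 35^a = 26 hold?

Successive powers of 35 modulo 41:
  35^0=1  35^1=35  35^2=36  35^3=30  35^4=25  35^5=14
  35^6=39  35^7=12  35^8=10  35^9=22  35^10=32  35^11=13
  35^12=4  35^13=17  35^14=21  35^15=38  35^16=18  35^17=15
  35^18=33  35^19=7  35^20=40  35^21=6  35^22=5  35^23=11
  35^24=16  35^25=27  35^26=2  35^27=29  35^28=31  35^29=19
  35^30=9  35^31=28  35^32=37  35^33=24  35^34=20  35^35=3
  35^36=23  35^37=26
So 35^37 ≡ 26 (mod 41), giving a = 37.

37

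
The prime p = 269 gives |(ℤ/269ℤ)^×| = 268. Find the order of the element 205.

The order of 205 must divide p − 1 = 268 = 2^2 · 67.
Divisors: 1, 2, 4, 67, 134, 268.
Check each in increasing order: 205^1 ≡ 205;  205^2 ≡ 61;  205^4 ≡ 224;  205^67 ≡ 1.
Smallest exponent giving 1 is 67.

67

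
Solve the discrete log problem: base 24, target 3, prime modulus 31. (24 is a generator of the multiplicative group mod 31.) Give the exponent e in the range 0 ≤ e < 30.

Successive powers of 24 modulo 31:
  24^0=1  24^1=24  24^2=18  24^3=29  24^4=14  24^5=26
  24^6=4  24^7=3
So 24^7 ≡ 3 (mod 31), giving e = 7.

7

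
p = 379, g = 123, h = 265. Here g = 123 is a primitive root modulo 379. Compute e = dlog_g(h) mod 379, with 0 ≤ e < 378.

377

Baby-step giant-step with m = ceil(sqrt(378)) = 20.
Baby table (123^j mod 379 for j=0..19):
  0:1  1:123  2:348  3:356  4:203  5:334  6:150  7:258
  8:277  9:340  10:130  11:72  12:139  13:42  14:239  15:214
  16:171  17:188  18:5  19:236
Giant step factor: 123^(-20) ≡ 22 (mod 379).
Scan 265·22^i mod 379 for i = 0, 1, …:
  i=0: 265   i=1: 145   i=2: 158   i=3: 65
  i=4: 293   i=5: 3   i=6: 66   i=7: 315
  i=8: 108   i=9: 102     …   i=17: 43
  i=18: 188
Match at i=18, j=17: e = 18·20 + 17 = 377.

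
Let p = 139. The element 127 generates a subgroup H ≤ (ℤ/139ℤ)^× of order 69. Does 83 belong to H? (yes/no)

yes

83 ∈ ⟨127⟩ iff 83^69 ≡ 1 (mod 139), since |⟨127⟩| = 69.
83^69 mod 139 = 1.
Since 1 = 1, 83 lies in the subgroup.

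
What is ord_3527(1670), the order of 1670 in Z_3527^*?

3526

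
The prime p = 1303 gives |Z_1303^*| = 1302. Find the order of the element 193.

217

The order of 193 must divide p − 1 = 1302 = 2 · 3 · 7 · 31.
Divisors: 1, 2, 3, 6, 7, 14, 21, 31, 42, 62, 93, 186, 217, 434, 651, 1302.
Check each in increasing order: 193^1 ≡ 193;  193^2 ≡ 765;  193^3 ≡ 406;  193^6 ≡ 658;  193^7 ≡ 603;  193^14 ≡ 72;  193^21 ≡ 417;  193^31 ≡ 359;  193^42 ≡ 590;  193^62 ≡ 1187;  193^93 ≡ 52;  193^186 ≡ 98;  193^217 ≡ 1.
Smallest exponent giving 1 is 217.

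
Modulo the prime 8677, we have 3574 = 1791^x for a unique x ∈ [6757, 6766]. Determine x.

6762

Compute 1791^6757 mod 8677 = 1334, then multiply by 1791 repeatedly:
  1791^6757=1334  1791^6758=3019  1791^6759=1258  1791^6760=5735  1791^6761=6494
  1791^6762=3574
Found 3574 at exponent 6762.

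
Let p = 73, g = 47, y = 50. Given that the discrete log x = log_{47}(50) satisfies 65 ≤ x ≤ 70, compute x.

70

Compute 47^65 mod 73 = 44, then multiply by 47 repeatedly:
  47^65=44  47^66=24  47^67=33  47^68=18  47^69=43
  47^70=50
Found 50 at exponent 70.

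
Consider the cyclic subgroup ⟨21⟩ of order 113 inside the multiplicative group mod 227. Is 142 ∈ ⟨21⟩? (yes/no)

142 ∈ ⟨21⟩ iff 142^113 ≡ 1 (mod 227), since |⟨21⟩| = 113.
142^113 mod 227 = 226.
Since 226 ≠ 1, 142 does not lie in the subgroup.

no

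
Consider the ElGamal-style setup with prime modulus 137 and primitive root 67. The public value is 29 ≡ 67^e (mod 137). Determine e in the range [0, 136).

73

Baby-step giant-step with m = ceil(sqrt(136)) = 12.
Baby table (67^j mod 137 for j=0..11):
  0:1  1:67  2:105  3:48  4:65  5:108  6:112  7:106
  8:115  9:33  10:19  11:40
Giant step factor: 67^(-12) ≡ 121 (mod 137).
Scan 29·121^i mod 137 for i = 0, 1, …:
  i=0: 29   i=1: 84   i=2: 26   i=3: 132
  i=4: 80   i=5: 90   i=6: 67
Match at i=6, j=1: e = 6·12 + 1 = 73.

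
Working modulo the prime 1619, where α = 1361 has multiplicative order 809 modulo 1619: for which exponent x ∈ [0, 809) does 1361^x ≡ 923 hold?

Baby-step giant-step with m = ceil(sqrt(809)) = 29.
Baby table (1361^j mod 1619 for j=0..28):
  0:1  1:1361  2:185  3:840  4:226  5:1595  6:1335  7:417
  8:887  9:1052  10:576  11:340  12:1325  13:1378  14:656  15:747
  16:1554  17:580  18:927  19:446  20:1500  21:1560  22:651  23:418
  24:629  25:1237  26:1416  27:566  28:1301
Giant step factor: 1361^(-29) ≡ 552 (mod 1619).
Scan 923·552^i mod 1619 for i = 0, 1, …:
  i=0: 923   i=1: 1130   i=2: 445   i=3: 1171
  i=4: 411   i=5: 212   i=6: 456   i=7: 767
  i=8: 825   i=9: 461     …   i=17: 605
  i=18: 446
Match at i=18, j=19: x = 18·29 + 19 = 541.

541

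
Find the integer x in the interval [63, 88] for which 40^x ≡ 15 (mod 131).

82

Compute 40^63 mod 131 = 14, then multiply by 40 repeatedly:
  40^63=14  40^64=36  40^65=130  40^66=91  40^67=103
  40^68=59  40^69=2  40^70=80  40^71=56  40^72=13
  40^73=127  40^74=102  40^75=19  40^76=105  40^77=8
  40^78=58  40^79=93  40^80=52  40^81=115  40^82=15
Found 15 at exponent 82.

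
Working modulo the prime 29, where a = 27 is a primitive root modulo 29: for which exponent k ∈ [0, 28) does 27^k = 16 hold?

4

Successive powers of 27 modulo 29:
  27^0=1  27^1=27  27^2=4  27^3=21  27^4=16
So 27^4 ≡ 16 (mod 29), giving k = 4.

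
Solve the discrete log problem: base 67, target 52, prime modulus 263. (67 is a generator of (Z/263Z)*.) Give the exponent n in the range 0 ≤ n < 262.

200

Baby-step giant-step with m = ceil(sqrt(262)) = 17.
Baby table (67^j mod 263 for j=0..16):
  0:1  1:67  2:18  3:154  4:61  5:142  6:46  7:189
  8:39  9:246  10:176  11:220  12:12  13:15  14:216  15:7
  16:206
Giant step factor: 67^(-17) ≡ 215 (mod 263).
Scan 52·215^i mod 263 for i = 0, 1, …:
  i=0: 52   i=1: 134   i=2: 143   i=3: 237
  i=4: 196   i=5: 60   i=6: 13   i=7: 165
  i=8: 233   i=9: 125   i=10: 49   i=11: 15
Match at i=11, j=13: n = 11·17 + 13 = 200.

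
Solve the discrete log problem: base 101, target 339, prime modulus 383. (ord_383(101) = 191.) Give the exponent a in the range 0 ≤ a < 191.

25

Successive powers of 101 modulo 383:
  101^0=1  101^1=101  101^2=243  101^3=31  101^4=67  101^5=256
  101^6=195  101^7=162  101^8=276  101^9=300  101^10=43  101^11=130
  101^12=108  101^13=184  101^14=200  101^15=284  101^16=342  101^17=72
  101^18=378  101^19=261  101^20=317  101^21=228  101^22=48  101^23=252
  101^24=174  101^25=339
So 101^25 ≡ 339 (mod 383), giving a = 25.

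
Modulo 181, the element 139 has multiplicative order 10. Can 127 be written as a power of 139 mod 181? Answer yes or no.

no

127 ∈ ⟨139⟩ iff 127^10 ≡ 1 (mod 181), since |⟨139⟩| = 10.
127^10 mod 181 = 101.
Since 101 ≠ 1, 127 does not lie in the subgroup.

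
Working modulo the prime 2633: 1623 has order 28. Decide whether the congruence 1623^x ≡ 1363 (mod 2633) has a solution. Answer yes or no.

yes

1363 ∈ ⟨1623⟩ iff 1363^28 ≡ 1 (mod 2633), since |⟨1623⟩| = 28.
1363^28 mod 2633 = 1.
Since 1 = 1, 1363 lies in the subgroup.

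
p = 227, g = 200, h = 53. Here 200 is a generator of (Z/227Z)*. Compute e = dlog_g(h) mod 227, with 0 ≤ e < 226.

70

Baby-step giant-step with m = ceil(sqrt(226)) = 16.
Baby table (200^j mod 227 for j=0..15):
  0:1  1:200  2:48  3:66  4:34  5:217  6:43  7:201
  8:21  9:114  10:100  11:24  12:33  13:17  14:222  15:135
Giant step factor: 200^(-16) ≡ 192 (mod 227).
Scan 53·192^i mod 227 for i = 0, 1, …:
  i=0: 53   i=1: 188   i=2: 3   i=3: 122
  i=4: 43
Match at i=4, j=6: e = 4·16 + 6 = 70.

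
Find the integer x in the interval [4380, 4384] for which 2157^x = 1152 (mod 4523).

4383

Compute 2157^4380 mod 4523 = 614, then multiply by 2157 repeatedly:
  2157^4380=614  2157^4381=3682  2157^4382=4209  2157^4383=1152
Found 1152 at exponent 4383.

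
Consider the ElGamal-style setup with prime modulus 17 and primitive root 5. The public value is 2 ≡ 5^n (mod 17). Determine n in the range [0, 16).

6

Successive powers of 5 modulo 17:
  5^0=1  5^1=5  5^2=8  5^3=6  5^4=13  5^5=14
  5^6=2
So 5^6 ≡ 2 (mod 17), giving n = 6.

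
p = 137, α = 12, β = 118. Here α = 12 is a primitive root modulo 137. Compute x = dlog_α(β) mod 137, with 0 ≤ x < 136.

Baby-step giant-step with m = ceil(sqrt(136)) = 12.
Baby table (12^j mod 137 for j=0..11):
  0:1  1:12  2:7  3:84  4:49  5:40  6:69  7:6
  8:72  9:42  10:93  11:20
Giant step factor: 12^(-12) ≡ 4 (mod 137).
Scan 118·4^i mod 137 for i = 0, 1, …:
  i=0: 118   i=1: 61   i=2: 107   i=3: 17
  i=4: 68   i=5: 135   i=6: 129   i=7: 105
  i=8: 9   i=9: 36   i=10: 7
Match at i=10, j=2: x = 10·12 + 2 = 122.

122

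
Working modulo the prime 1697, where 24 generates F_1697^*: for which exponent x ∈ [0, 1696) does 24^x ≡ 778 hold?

1472

Baby-step giant-step with m = ceil(sqrt(1696)) = 42.
Baby table (24^j mod 1697 for j=0..41):
  0:1  1:24  2:576  3:248  4:861  5:300  6:412  7:1403
  8:1429  9:356  10:59  11:1416  12:44  13:1056  14:1586  15:730
  16:550  17:1321  18:1158  19:640  20:87  21:391  22:899  23:1212
  24:239  25:645  26:207  27:1574  28:442  29:426  30:42  31:1008
  32:434  33:234  34:525  35:721  36:334  37:1228  38:623  39:1376
  40:781  41:77
Giant step factor: 24^(-42) ≡ 1461 (mod 1697).
Scan 778·1461^i mod 1697 for i = 0, 1, …:
  i=0: 778   i=1: 1365   i=2: 290   i=3: 1137
  i=4: 1491   i=5: 1100   i=6: 41   i=7: 506
  i=8: 1071   i=9: 97     …   i=34: 429
  i=35: 576
Match at i=35, j=2: x = 35·42 + 2 = 1472.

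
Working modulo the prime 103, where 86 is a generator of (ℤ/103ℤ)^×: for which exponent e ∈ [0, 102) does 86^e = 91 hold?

Baby-step giant-step with m = ceil(sqrt(102)) = 11.
Baby table (86^j mod 103 for j=0..10):
  0:1  1:86  2:83  3:31  4:91  5:101  6:34  7:40
  8:41  9:24  10:4
Giant step factor: 86^(-11) ≡ 53 (mod 103).
Scan 91·53^i mod 103 for i = 0, 1, …:
  i=0: 91
Match at i=0, j=4: e = 0·11 + 4 = 4.

4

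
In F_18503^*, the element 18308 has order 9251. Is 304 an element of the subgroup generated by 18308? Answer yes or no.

no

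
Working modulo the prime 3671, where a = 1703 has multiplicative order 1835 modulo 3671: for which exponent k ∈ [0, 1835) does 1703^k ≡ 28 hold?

319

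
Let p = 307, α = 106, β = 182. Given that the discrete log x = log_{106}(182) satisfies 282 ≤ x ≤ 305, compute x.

Compute 106^282 mod 307 = 103, then multiply by 106 repeatedly:
  106^282=103  106^283=173  106^284=225  106^285=211  106^286=262
  106^287=142  106^288=9  106^289=33  106^290=121  106^291=239
  106^292=160  106^293=75  106^294=275  106^295=292  106^296=252
  106^297=3  106^298=11  106^299=245  106^300=182
Found 182 at exponent 300.

300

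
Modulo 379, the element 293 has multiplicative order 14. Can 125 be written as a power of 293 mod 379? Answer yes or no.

yes

⟨293⟩ has order 14; its elements mod 379 are {1, 86, 94, 119, 125, 138, 184, 195, 241, 254, 260, 285, 293, 378}.
125 is in this set.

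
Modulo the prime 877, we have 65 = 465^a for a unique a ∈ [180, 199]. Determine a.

198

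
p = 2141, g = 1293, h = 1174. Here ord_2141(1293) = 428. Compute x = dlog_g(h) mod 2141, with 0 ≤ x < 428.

163

Baby-step giant-step with m = ceil(sqrt(428)) = 21.
Baby table (1293^j mod 2141 for j=0..20):
  0:1  1:1293  2:1869  3:1569  4:1190  5:1432  6:1752  7:158
  8:899  9:1985  10:1687  11:1753  12:1451  13:627  14:1413  15:736
  16:1044  17:1062  18:785  19:171  20:580
Giant step factor: 1293^(-21) ≡ 831 (mod 2141).
Scan 1174·831^i mod 2141 for i = 0, 1, …:
  i=0: 1174   i=1: 1439   i=2: 1131   i=3: 2103
  i=4: 537   i=5: 919   i=6: 1493   i=7: 1044
Match at i=7, j=16: x = 7·21 + 16 = 163.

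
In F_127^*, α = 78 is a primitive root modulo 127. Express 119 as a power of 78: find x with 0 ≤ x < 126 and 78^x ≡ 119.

Baby-step giant-step with m = ceil(sqrt(126)) = 12.
Baby table (78^j mod 127 for j=0..11):
  0:1  1:78  2:115  3:80  4:17  5:56  6:50  7:90
  8:35  9:63  10:88  11:6
Giant step factor: 78^(-12) ≡ 73 (mod 127).
Scan 119·73^i mod 127 for i = 0, 1, …:
  i=0: 119   i=1: 51   i=2: 40   i=3: 126
  i=4: 54   i=5: 5   i=6: 111   i=7: 102
  i=8: 80
Match at i=8, j=3: x = 8·12 + 3 = 99.

99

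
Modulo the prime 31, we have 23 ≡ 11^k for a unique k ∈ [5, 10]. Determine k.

9

Compute 11^5 mod 31 = 6, then multiply by 11 repeatedly:
  11^5=6  11^6=4  11^7=13  11^8=19  11^9=23
Found 23 at exponent 9.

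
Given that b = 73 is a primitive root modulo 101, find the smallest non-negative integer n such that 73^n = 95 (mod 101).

Successive powers of 73 modulo 101:
  73^0=1  73^1=73  73^2=77  73^3=66  73^4=71  73^5=32
  73^6=13  73^7=40  73^8=92  73^9=50  73^10=14  73^11=12
  73^12=68  73^13=15  73^14=85  73^15=44  73^16=81  73^17=55
  73^18=76  73^19=94  73^20=95
So 73^20 ≡ 95 (mod 101), giving n = 20.

20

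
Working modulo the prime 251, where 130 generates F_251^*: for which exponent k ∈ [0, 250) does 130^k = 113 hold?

Baby-step giant-step with m = ceil(sqrt(250)) = 16.
Baby table (130^j mod 251 for j=0..15):
  0:1  1:130  2:83  3:248  4:112  5:2  6:9  7:166
  8:245  9:224  10:4  11:18  12:81  13:239  14:197  15:8
Giant step factor: 130^(-16) ≡ 7 (mod 251).
Scan 113·7^i mod 251 for i = 0, 1, …:
  i=0: 113   i=1: 38   i=2: 15   i=3: 105
  i=4: 233   i=5: 125   i=6: 122   i=7: 101
  i=8: 205   i=9: 180   i=10: 5   i=11: 35
  i=12: 245
Match at i=12, j=8: k = 12·16 + 8 = 200.

200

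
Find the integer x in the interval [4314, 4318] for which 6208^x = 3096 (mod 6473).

4318

Compute 6208^4314 mod 6473 = 2008, then multiply by 6208 repeatedly:
  6208^4314=2008  6208^4315=5139  6208^4316=3968  6208^4317=3579  6208^4318=3096
Found 3096 at exponent 4318.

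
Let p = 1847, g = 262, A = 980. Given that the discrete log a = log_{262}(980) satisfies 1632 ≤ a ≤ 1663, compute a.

Compute 262^1632 mod 1847 = 646, then multiply by 262 repeatedly:
  262^1632=646  262^1633=1175  262^1634=1248  262^1635=57  262^1636=158
  262^1637=762  262^1638=168  262^1639=1535  262^1640=1371  262^1641=884
  262^1642=733  262^1643=1805  262^1644=78  262^1645=119  262^1646=1626
  262^1647=1202  262^1648=934  262^1649=904  262^1650=432  262^1651=517
  262^1652=623  262^1653=690  262^1654=1621  262^1655=1739  262^1656=1256
  262^1657=306  262^1658=751  262^1659=980
Found 980 at exponent 1659.

1659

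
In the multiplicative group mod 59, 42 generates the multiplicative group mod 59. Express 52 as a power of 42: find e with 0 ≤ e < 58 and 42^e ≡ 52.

57

Baby-step giant-step with m = ceil(sqrt(58)) = 8.
Baby table (42^j mod 59 for j=0..7):
  0:1  1:42  2:53  3:43  4:36  5:37  6:20  7:14
Giant step factor: 42^(-8) ≡ 29 (mod 59).
Scan 52·29^i mod 59 for i = 0, 1, …:
  i=0: 52   i=1: 33   i=2: 13   i=3: 23
  i=4: 18   i=5: 50   i=6: 34   i=7: 42
Match at i=7, j=1: e = 7·8 + 1 = 57.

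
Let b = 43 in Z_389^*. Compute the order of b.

388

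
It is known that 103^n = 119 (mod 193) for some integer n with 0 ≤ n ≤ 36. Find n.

Compute 103^0 mod 193 = 1, then multiply by 103 repeatedly:
  103^0=1  103^1=103  103^2=187  103^3=154  103^4=36
  103^5=41  103^6=170  103^7=140  103^8=138  103^9=125
  103^10=137  103^11=22  103^12=143  103^13=61  103^14=107
  103^15=20  103^16=130  103^17=73  103^18=185  103^19=141
  103^20=48  103^21=119
Found 119 at exponent 21.

21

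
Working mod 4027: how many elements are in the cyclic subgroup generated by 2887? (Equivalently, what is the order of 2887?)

4026

The order of 2887 must divide p − 1 = 4026 = 2 · 3 · 11 · 61.
Divisors: 1, 2, 3, 6, 11, 22, 33, 61, 66, 122, 183, 366, 671, 1342, 2013, 4026.
Check each in increasing order: 2887^1 ≡ 2887;  2887^2 ≡ 2906;  2887^3 ≡ 1381;  2887^6 ≡ 2390;  2887^11 ≡ 1913;  2887^22 ≡ 3053;  2887^33 ≡ 1239;  2887^61 ≡ 3427;  2887^66 ≡ 834;  2887^122 ≡ 1597;  2887^183 ≡ 226;  2887^366 ≡ 2752;  2887^671 ≡ 1821;  2887^1342 ≡ 1820;  2887^2013 ≡ 4026;  2887^4026 ≡ 1.
Smallest exponent giving 1 is 4026.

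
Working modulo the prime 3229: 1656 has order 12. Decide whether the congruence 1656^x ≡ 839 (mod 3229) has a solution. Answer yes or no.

⟨1656⟩ has order 12; its elements mod 3229 are {1, 817, 839, 914, 915, 1573, 1656, 2314, 2315, 2390, 2412, 3228}.
839 is in this set.

yes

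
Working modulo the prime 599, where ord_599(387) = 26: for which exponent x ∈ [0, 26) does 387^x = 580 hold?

15

Successive powers of 387 modulo 599:
  387^0=1  387^1=387  387^2=19  387^3=165  387^4=361  387^5=140
  387^6=270  387^7=264  387^8=338  387^9=224  387^10=432  387^11=63
  387^12=421  387^13=598  387^14=212  387^15=580
So 387^15 ≡ 580 (mod 599), giving x = 15.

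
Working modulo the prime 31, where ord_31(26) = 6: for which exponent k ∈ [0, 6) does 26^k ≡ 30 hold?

3

Successive powers of 26 modulo 31:
  26^0=1  26^1=26  26^2=25  26^3=30
So 26^3 ≡ 30 (mod 31), giving k = 3.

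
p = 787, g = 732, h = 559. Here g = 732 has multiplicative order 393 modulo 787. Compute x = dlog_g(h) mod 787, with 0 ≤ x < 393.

380

Baby-step giant-step with m = ceil(sqrt(393)) = 20.
Baby table (732^j mod 787 for j=0..19):
  0:1  1:732  2:664  3:469  4:176  5:551  6:388  7:696
  8:283  9:175  10:606  11:511  12:227  13:107  14:411  15:218
  16:602  17:731  18:719  19:592
Giant step factor: 732^(-20) ≡ 556 (mod 787).
Scan 559·556^i mod 787 for i = 0, 1, …:
  i=0: 559   i=1: 726   i=2: 712   i=3: 11
  i=4: 607   i=5: 656   i=6: 355   i=7: 630
  i=8: 65   i=9: 725     …   i=18: 494
  i=19: 1
Match at i=19, j=0: x = 19·20 + 0 = 380.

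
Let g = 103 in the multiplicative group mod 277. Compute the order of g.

The order of 103 must divide p − 1 = 276 = 2^2 · 3 · 23.
Divisors: 1, 2, 3, 4, 6, 12, 23, 46, 69, 92, 138, 276.
Check each in increasing order: 103^1 ≡ 103;  103^2 ≡ 83;  103^3 ≡ 239;  103^4 ≡ 241;  103^6 ≡ 59;  103^12 ≡ 157;  103^23 ≡ 242;  103^46 ≡ 117;  103^69 ≡ 60;  103^92 ≡ 116;  103^138 ≡ 276;  103^276 ≡ 1.
Smallest exponent giving 1 is 276.

276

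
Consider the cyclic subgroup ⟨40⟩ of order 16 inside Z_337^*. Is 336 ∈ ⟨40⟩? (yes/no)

yes

⟨40⟩ has order 16; its elements mod 337 are {1, 30, 40, 59, 85, 111, 146, 148, 189, 191, 226, 252, 278, 297, 307, 336}.
336 is in this set.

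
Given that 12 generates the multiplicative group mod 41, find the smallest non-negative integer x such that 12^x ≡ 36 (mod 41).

6

Successive powers of 12 modulo 41:
  12^0=1  12^1=12  12^2=21  12^3=6  12^4=31  12^5=3
  12^6=36
So 12^6 ≡ 36 (mod 41), giving x = 6.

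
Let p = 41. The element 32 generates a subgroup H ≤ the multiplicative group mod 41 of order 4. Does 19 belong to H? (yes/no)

no

⟨32⟩ has order 4; its elements mod 41 are {1, 9, 32, 40}.
19 is not in this set.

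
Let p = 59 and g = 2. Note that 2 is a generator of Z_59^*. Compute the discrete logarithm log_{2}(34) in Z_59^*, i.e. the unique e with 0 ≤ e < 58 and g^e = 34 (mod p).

Baby-step giant-step with m = ceil(sqrt(58)) = 8.
Baby table (2^j mod 59 for j=0..7):
  0:1  1:2  2:4  3:8  4:16  5:32  6:5  7:10
Giant step factor: 2^(-8) ≡ 3 (mod 59).
Scan 34·3^i mod 59 for i = 0, 1, …:
  i=0: 34   i=1: 43   i=2: 11   i=3: 33
  i=4: 40   i=5: 2
Match at i=5, j=1: e = 5·8 + 1 = 41.

41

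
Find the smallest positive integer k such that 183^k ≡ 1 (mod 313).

The order of 183 must divide p − 1 = 312 = 2^3 · 3 · 13.
Divisors: 1, 2, 3, 4, 6, 8, 12, 13, 24, 26, 39, 52, 78, 104, 156, 312.
Check each in increasing order: 183^1 ≡ 183;  183^2 ≡ 311;  183^3 ≡ 260;  183^4 ≡ 4;  183^6 ≡ 305;  183^8 ≡ 16;  183^12 ≡ 64;  183^13 ≡ 131;  183^24 ≡ 27;  183^26 ≡ 259;  183^39 ≡ 125;  183^52 ≡ 99;  183^78 ≡ 288;  183^104 ≡ 98;  183^156 ≡ 312;  183^312 ≡ 1.
Smallest exponent giving 1 is 312.

312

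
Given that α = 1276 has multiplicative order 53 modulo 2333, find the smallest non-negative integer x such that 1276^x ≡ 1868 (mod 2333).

31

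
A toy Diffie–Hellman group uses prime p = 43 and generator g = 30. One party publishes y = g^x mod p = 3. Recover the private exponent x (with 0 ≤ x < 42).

Successive powers of 30 modulo 43:
  30^0=1  30^1=30  30^2=40  30^3=39  30^4=9  30^5=12
  30^6=16  30^7=7  30^8=38  30^9=22  30^10=15  30^11=20
  30^12=41  30^13=26  30^14=6  30^15=8  30^16=25  30^17=19
  30^18=11  30^19=29  30^20=10  30^21=42  30^22=13  30^23=3
So 30^23 ≡ 3 (mod 43), giving x = 23.

23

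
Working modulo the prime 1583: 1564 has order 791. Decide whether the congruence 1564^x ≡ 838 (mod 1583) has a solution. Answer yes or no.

no

838 ∈ ⟨1564⟩ iff 838^791 ≡ 1 (mod 1583), since |⟨1564⟩| = 791.
838^791 mod 1583 = 1582.
Since 1582 ≠ 1, 838 does not lie in the subgroup.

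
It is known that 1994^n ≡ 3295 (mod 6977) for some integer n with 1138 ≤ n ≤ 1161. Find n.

Compute 1994^1138 mod 6977 = 3316, then multiply by 1994 repeatedly:
  1994^1138=3316  1994^1139=4885  1994^1140=798  1994^1141=456  1994^1142=2254
  1994^1143=1288  1994^1144=736  1994^1145=2414  1994^1146=6363  1994^1147=3636
  1994^1148=1081  1994^1149=6598  1994^1150=4767  1994^1151=2724  1994^1152=3550
  1994^1153=4022  1994^1154=3295
Found 3295 at exponent 1154.

1154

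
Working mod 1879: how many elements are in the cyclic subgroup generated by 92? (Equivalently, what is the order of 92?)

626

The order of 92 must divide p − 1 = 1878 = 2 · 3 · 313.
Divisors: 1, 2, 3, 6, 313, 626, 939, 1878.
Check each in increasing order: 92^1 ≡ 92;  92^2 ≡ 948;  92^3 ≡ 782;  92^6 ≡ 849;  92^313 ≡ 1878;  92^626 ≡ 1.
Smallest exponent giving 1 is 626.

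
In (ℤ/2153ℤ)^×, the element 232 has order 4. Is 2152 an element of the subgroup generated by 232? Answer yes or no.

⟨232⟩ has order 4; its elements mod 2153 are {1, 232, 1921, 2152}.
2152 is in this set.

yes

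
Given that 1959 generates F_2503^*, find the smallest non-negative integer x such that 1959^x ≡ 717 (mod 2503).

358

Baby-step giant-step with m = ceil(sqrt(2502)) = 51.
Baby table (1959^j mod 2503 for j=0..50):
  0:1  1:1959  2:582  3:1273  4:819  5:2501  6:1088  7:1339
  8:2460  9:865  10:4  11:327  12:2328  13:86  14:773  15:2495
  16:1849  17:350  18:2331  19:957  20:16  21:1308  22:1803  23:344
  24:589  25:2471  26:2390  27:1400  28:1815  29:1325  30:64  31:226
  32:2206  33:1376  34:2356  35:2375  36:2051  37:594  38:2254  39:294
  40:256  41:904  42:1315  43:498  44:1915  45:1991  46:695  47:2376
  48:1507  49:1176  50:1024
Giant step factor: 1959^(-51) ≡ 1003 (mod 2503).
Scan 717·1003^i mod 2503 for i = 0, 1, …:
  i=0: 717   i=1: 790   i=2: 1422   i=3: 2059
  i=4: 202   i=5: 2366   i=6: 254   i=7: 1959
Match at i=7, j=1: x = 7·51 + 1 = 358.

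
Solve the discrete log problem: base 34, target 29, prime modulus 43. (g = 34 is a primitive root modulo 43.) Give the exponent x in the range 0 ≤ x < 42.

Baby-step giant-step with m = ceil(sqrt(42)) = 7.
Baby table (34^j mod 43 for j=0..6):
  0:1  1:34  2:38  3:2  4:25  5:33  6:4
Giant step factor: 34^(-7) ≡ 37 (mod 43).
Scan 29·37^i mod 43 for i = 0, 1, …:
  i=0: 29   i=1: 41   i=2: 12   i=3: 14
  i=4: 2
Match at i=4, j=3: x = 4·7 + 3 = 31.

31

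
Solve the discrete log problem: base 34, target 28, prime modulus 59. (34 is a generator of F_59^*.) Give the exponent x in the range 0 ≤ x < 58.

50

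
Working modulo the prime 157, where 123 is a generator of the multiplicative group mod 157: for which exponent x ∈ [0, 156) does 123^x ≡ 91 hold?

35

Baby-step giant-step with m = ceil(sqrt(156)) = 13.
Baby table (123^j mod 157 for j=0..12):
  0:1  1:123  2:57  3:103  4:109  5:62  6:90  7:80
  8:106  9:7  10:76  11:85  12:93
Giant step factor: 123^(-13) ≡ 107 (mod 157).
Scan 91·107^i mod 157 for i = 0, 1, …:
  i=0: 91   i=1: 3   i=2: 7
Match at i=2, j=9: x = 2·13 + 9 = 35.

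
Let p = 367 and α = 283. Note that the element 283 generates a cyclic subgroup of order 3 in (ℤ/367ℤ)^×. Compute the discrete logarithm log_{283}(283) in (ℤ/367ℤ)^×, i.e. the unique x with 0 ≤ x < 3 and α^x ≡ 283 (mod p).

1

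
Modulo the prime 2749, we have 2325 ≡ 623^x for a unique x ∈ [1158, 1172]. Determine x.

1171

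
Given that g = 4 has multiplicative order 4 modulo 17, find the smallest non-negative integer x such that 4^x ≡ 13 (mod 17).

Successive powers of 4 modulo 17:
  4^0=1  4^1=4  4^2=16  4^3=13
So 4^3 ≡ 13 (mod 17), giving x = 3.

3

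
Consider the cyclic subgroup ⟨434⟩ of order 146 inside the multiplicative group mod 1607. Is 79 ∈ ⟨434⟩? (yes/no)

79 ∈ ⟨434⟩ iff 79^146 ≡ 1 (mod 1607), since |⟨434⟩| = 146.
79^146 mod 1607 = 1.
Since 1 = 1, 79 lies in the subgroup.

yes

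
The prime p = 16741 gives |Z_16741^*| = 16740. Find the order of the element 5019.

The order of 5019 must divide p − 1 = 16740 = 2^2 · 3^3 · 5 · 31.
Divisors: 1, 2, 3, 4, 5, 6, 9, 10, 12, 15, 18, 20, 27, 30, 31, 36, 45, 54, 60, 62, 90, 93, 108, 124, 135, 155, 180, 186, 270, 279, 310, 372, 465, 540, 558, 620, 837, 930, 1116, 1395, 1674, 1860, 2790, 3348, 4185, 5580, 8370, 16740.
Check each in increasing order: 5019^1 ≡ 5019;  5019^2 ≡ 11897;  5019^3 ≡ 12637;  5019^4 ≡ 10195;  5019^5 ≡ 8209;  5019^6 ≡ 1370;  5019^9 ≡ 2496;  5019^10 ≡ 5156;  5019^12 ≡ 1908;  5019^15 ≡ 4356;  5019^18 ≡ 2364;  5019^20 ≡ 16369;  5019^27 ≡ 7712;  5019^30 ≡ 7183;  5019^31 ≡ 8104;  5019^36 ≡ 13743;  5019^45 ≡ 219;  5019^54 ≡ 10912;  5019^60 ≡ 16468;  5019^62 ≡ 16614;  5019^90 ≡ 14479;  5019^93 ≡ 8734;  5019^108 ≡ 9752;  5019^124 ≡ 16129;  5019^135 ≡ 6852;  5019^155 ≡ 12429;  5019^180 ≡ 10639;  5019^186 ≡ 10760;  5019^270 ≡ 8140;  5019^279 ≡ 10607;  5019^310 ≡ 10834;  5019^372 ≡ 13585;  5019^465 ≡ 7923;  5019^540 ≡ 15463;  5019^558 ≡ 8929;  5019^620 ≡ 4405;  5019^837 ≡ 6066;  5019^930 ≡ 11920;  5019^1116 ≡ 6399;  5019^1395 ≡ 6179;  5019^1674 ≡ 16379;  5019^1860 ≡ 5533;  5019^2790 ≡ 10561;  5019^3348 ≡ 13857;  5019^4185 ≡ 1.
Smallest exponent giving 1 is 4185.

4185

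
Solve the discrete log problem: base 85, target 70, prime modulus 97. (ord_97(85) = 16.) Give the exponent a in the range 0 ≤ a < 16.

5

Successive powers of 85 modulo 97:
  85^0=1  85^1=85  85^2=47  85^3=18  85^4=75  85^5=70
So 85^5 ≡ 70 (mod 97), giving a = 5.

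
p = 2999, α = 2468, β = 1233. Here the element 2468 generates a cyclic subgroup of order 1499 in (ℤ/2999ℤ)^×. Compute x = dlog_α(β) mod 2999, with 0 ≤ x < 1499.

575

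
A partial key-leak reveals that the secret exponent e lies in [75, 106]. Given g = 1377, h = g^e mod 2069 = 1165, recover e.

Compute 1377^75 mod 2069 = 1649, then multiply by 1377 repeatedly:
  1377^75=1649  1377^76=980  1377^77=472  1377^78=278  1377^79=41
  1377^80=594  1377^81=683  1377^82=1165
Found 1165 at exponent 82.

82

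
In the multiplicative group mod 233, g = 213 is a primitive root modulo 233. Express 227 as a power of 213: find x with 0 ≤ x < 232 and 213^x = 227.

Baby-step giant-step with m = ceil(sqrt(232)) = 16.
Baby table (213^j mod 233 for j=0..15):
  0:1  1:213  2:167  3:155  4:162  5:22  6:26  7:179
  8:148  9:69  10:18  11:106  12:210  13:227  14:120  15:163
Giant step factor: 213^(-16) ≡ 117 (mod 233).
Scan 227·117^i mod 233 for i = 0, 1, …:
  i=0: 227
Match at i=0, j=13: x = 0·16 + 13 = 13.

13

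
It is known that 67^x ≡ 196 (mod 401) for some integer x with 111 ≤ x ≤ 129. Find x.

Compute 67^111 mod 401 = 374, then multiply by 67 repeatedly:
  67^111=374  67^112=196
Found 196 at exponent 112.

112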